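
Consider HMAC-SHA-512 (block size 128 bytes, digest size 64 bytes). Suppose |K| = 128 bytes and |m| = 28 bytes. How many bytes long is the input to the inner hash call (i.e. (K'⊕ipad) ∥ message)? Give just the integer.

Key is 128 ≤ 128 bytes, zero-padded: |K'| = 128.
Inner input = (K'⊕ipad) ∥ m → 128 + 28 = 156 bytes.

156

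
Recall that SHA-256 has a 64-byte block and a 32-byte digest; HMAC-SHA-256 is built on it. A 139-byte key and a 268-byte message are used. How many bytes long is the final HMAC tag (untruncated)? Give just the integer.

The tag is one SHA-256 digest: 32 bytes.

32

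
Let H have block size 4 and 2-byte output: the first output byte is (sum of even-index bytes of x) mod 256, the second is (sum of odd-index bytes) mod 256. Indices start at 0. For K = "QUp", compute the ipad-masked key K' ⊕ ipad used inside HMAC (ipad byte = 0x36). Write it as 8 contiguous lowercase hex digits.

67634636

Key "QUp" = 51 55 70 is 3 bytes ≤ B = 4; zero-pad to 4 bytes: K' = 51 55 70 00.
XOR each byte with 0x36: 51⊕36=67, 55⊕36=63, 70⊕36=46, 00⊕36=36.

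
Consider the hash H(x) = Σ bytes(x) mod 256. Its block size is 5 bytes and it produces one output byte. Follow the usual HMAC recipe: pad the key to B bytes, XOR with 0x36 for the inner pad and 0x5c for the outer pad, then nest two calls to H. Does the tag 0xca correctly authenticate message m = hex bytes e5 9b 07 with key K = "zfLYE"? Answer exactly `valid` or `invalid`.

Key "zfLYE" = 7a 66 4c 59 45 is exactly B = 5 bytes: K' = 7a 66 4c 59 45.
K' ⊕ ipad = 4c 50 7a 6f 73; K' ⊕ opad = 26 3a 10 05 19.
Inner hash: sum = 76+80+122+111+115+229+155+7 = 895; mod 256 = 127 → 7f.
Outer hash (recomputed tag): sum = 38+58+16+5+25+127 = 269; mod 256 = 13 → 0d.
Recomputed tag = 0d; claimed = ca → mismatch.

invalid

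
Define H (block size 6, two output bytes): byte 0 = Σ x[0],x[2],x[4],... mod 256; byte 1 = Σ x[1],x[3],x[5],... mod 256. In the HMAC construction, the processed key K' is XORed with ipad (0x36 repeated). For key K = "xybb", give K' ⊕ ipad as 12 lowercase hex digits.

Key "xybb" = 78 79 62 62 is 4 bytes ≤ B = 6; zero-pad to 6 bytes: K' = 78 79 62 62 00 00.
XOR each byte with 0x36: 78⊕36=4e, 79⊕36=4f, 62⊕36=54, 62⊕36=54, 00⊕36=36, 00⊕36=36.

4e4f54543636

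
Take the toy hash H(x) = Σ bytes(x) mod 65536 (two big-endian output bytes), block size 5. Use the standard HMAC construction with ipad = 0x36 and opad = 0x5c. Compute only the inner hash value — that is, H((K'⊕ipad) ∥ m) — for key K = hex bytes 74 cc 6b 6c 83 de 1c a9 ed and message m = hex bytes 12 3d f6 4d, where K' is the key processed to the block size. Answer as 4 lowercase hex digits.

0283

Key hex bytes 74 cc 6b 6c 83 de 1c a9 ed is 9 bytes > B = 5, so hash it first: H(key) = 05 2a, then zero-pad to 5 bytes: K' = 05 2a 00 00 00.
K' ⊕ ipad = 33 1c 36 36 36.
Inner input = 33 1c 36 36 36 ∥ 12 3d f6 4d.
Inner hash: sum = 51+28+54+54+54+18+61+246+77 = 643 → 02 83.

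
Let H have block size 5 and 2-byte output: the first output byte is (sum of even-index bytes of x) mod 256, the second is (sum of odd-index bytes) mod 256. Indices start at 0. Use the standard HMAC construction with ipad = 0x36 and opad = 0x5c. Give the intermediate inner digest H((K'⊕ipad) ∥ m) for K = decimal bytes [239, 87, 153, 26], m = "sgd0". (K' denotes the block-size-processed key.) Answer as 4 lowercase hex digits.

5564

Key decimal bytes [239, 87, 153, 26] = ef 57 99 1a is 4 bytes ≤ B = 5; zero-pad to 5 bytes: K' = ef 57 99 1a 00.
K' ⊕ ipad = d9 61 af 2c 36.
Inner input = d9 61 af 2c 36 ∥ 73 67 64 30.
Inner hash: even-index sum = 597 mod 256 = 85; odd-index sum = 356 mod 256 = 100 → 55 64.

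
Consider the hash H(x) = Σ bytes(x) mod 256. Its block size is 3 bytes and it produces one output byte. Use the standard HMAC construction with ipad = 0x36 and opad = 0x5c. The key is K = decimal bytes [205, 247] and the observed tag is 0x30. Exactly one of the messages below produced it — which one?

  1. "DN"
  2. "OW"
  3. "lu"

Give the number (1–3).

2

Key decimal bytes [205, 247] = cd f7 is 2 bytes ≤ B = 3; zero-pad to 3 bytes: K' = cd f7 00.
K' ⊕ ipad = fb c1 36; K' ⊕ opad = 91 ab 5c.
m1: inner = H(fb c1 36 44 4e) = 84; tag = H(91 ab 5c 84) = 1c
m2: inner = H(fb c1 36 4f 57) = 98; tag = H(91 ab 5c 98) = 30 ← matches
m3: inner = H(fb c1 36 6c 75) = d3; tag = H(91 ab 5c d3) = 6b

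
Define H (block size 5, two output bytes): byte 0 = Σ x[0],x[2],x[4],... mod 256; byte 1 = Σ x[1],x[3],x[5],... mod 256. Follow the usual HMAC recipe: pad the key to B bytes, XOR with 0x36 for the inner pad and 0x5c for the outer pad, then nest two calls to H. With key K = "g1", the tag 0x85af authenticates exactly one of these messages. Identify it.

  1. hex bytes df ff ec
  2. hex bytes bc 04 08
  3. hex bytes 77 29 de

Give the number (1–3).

3

Key "g1" = 67 31 is 2 bytes ≤ B = 5; zero-pad to 5 bytes: K' = 67 31 00 00 00.
K' ⊕ ipad = 51 07 36 36 36; K' ⊕ opad = 3b 6d 5c 5c 5c.
m1: inner = H(51 07 36 36 36 df ff ec) = bc 08; tag = H(3b 6d 5c 5c 5c bc 08) = fb85
m2: inner = H(51 07 36 36 36 bc 04 08) = c1 01; tag = H(3b 6d 5c 5c 5c c1 01) = f48a
m3: inner = H(51 07 36 36 36 77 29 de) = e6 92; tag = H(3b 6d 5c 5c 5c e6 92) = 85af ← matches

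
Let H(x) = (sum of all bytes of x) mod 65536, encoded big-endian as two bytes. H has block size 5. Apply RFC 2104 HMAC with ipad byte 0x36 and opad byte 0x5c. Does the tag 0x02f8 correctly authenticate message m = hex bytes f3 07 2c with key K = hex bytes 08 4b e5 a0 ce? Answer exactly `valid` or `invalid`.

Key hex bytes 08 4b e5 a0 ce is exactly B = 5 bytes: K' = 08 4b e5 a0 ce.
K' ⊕ ipad = 3e 7d d3 96 f8; K' ⊕ opad = 54 17 b9 fc 92.
Inner hash: sum = 62+125+211+150+248+243+7+44 = 1090 → 04 42.
Outer hash (recomputed tag): sum = 84+23+185+252+146+4+66 = 760 → 02 f8.
Recomputed tag = 02f8; claimed = 02f8 → match.

valid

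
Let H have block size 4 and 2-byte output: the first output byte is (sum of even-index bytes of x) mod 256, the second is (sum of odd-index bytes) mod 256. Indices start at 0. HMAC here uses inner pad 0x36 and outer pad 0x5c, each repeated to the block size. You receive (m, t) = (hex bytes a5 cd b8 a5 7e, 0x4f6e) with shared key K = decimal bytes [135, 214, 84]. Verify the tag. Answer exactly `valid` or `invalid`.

invalid

Key decimal bytes [135, 214, 84] = 87 d6 54 is 3 bytes ≤ B = 4; zero-pad to 4 bytes: K' = 87 d6 54 00.
K' ⊕ ipad = b1 e0 62 36; K' ⊕ opad = db 8a 08 5c.
Inner hash: even-index sum = 750 mod 256 = 238; odd-index sum = 648 mod 256 = 136 → ee 88.
Outer hash (recomputed tag): even-index sum = 465 mod 256 = 209; odd-index sum = 366 mod 256 = 110 → d1 6e.
Recomputed tag = d16e; claimed = 4f6e → mismatch.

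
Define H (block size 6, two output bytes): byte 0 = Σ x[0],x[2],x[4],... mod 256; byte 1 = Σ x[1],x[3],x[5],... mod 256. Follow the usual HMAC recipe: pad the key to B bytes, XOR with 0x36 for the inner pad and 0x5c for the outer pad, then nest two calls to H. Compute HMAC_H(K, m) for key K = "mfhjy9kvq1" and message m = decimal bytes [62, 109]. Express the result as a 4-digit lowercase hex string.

f403

Key "mfhjy9kvq1" = 6d 66 68 6a 79 39 6b 76 71 31 is 10 bytes > B = 6, so hash it first: H(key) = 2a b0, then zero-pad to 6 bytes: K' = 2a b0 00 00 00 00.
K' ⊕ ipad = 1c 86 36 36 36 36.  K' ⊕ opad = 76 ec 5c 5c 5c 5c.
Inner input = (K'⊕ipad) ∥ m = 1c 86 36 36 36 36 ∥ 3e 6d.
Inner hash: even-index sum = 198 mod 256 = 198; odd-index sum = 351 mod 256 = 95 → c6 5f.
Outer input = (K'⊕opad) ∥ inner = 76 ec 5c 5c 5c 5c ∥ c6 5f.
Outer hash (tag): even-index sum = 500 mod 256 = 244; odd-index sum = 515 mod 256 = 3 → f4 03.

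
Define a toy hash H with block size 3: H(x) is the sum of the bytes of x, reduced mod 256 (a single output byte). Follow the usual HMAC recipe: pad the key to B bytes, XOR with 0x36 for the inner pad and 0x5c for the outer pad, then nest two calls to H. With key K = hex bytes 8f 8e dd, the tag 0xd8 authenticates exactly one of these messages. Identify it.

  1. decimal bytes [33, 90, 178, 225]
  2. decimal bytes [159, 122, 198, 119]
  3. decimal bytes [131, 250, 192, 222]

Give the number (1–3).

Key hex bytes 8f 8e dd is exactly B = 3 bytes: K' = 8f 8e dd.
K' ⊕ ipad = b9 b8 eb; K' ⊕ opad = d3 d2 81.
m1: inner = H(b9 b8 eb 21 5a b2 e1) = 6a; tag = H(d3 d2 81 6a) = 90
m2: inner = H(b9 b8 eb 9f 7a c6 77) = b2; tag = H(d3 d2 81 b2) = d8 ← matches
m3: inner = H(b9 b8 eb 83 fa c0 de) = 77; tag = H(d3 d2 81 77) = 9d

2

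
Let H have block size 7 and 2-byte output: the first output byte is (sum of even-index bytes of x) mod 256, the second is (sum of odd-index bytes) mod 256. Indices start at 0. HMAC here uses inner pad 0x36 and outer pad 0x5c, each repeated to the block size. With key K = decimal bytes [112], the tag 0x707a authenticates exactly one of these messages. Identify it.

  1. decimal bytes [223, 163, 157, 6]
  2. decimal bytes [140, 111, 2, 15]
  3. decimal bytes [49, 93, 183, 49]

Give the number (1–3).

Key decimal bytes [112] = 70 is 1 byte ≤ B = 7; zero-pad to 7 bytes: K' = 70 00 00 00 00 00 00.
K' ⊕ ipad = 46 36 36 36 36 36 36; K' ⊕ opad = 2c 5c 5c 5c 5c 5c 5c.
m1: inner = H(46 36 36 36 36 36 36 df a3 9d 06) = 91 1e; tag = H(2c 5c 5c 5c 5c 5c 5c 91 1e) = 5ea5
m2: inner = H(46 36 36 36 36 36 36 8c 6f 02 0f) = 66 30; tag = H(2c 5c 5c 5c 5c 5c 5c 66 30) = 707a ← matches
m3: inner = H(46 36 36 36 36 36 36 31 5d b7 31) = 76 8a; tag = H(2c 5c 5c 5c 5c 5c 5c 76 8a) = ca8a

2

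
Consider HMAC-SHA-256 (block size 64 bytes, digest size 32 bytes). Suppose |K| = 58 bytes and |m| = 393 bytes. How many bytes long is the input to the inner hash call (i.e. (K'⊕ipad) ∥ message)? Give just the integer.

457

Key is 58 ≤ 64 bytes, zero-padded: |K'| = 64.
Inner input = (K'⊕ipad) ∥ m → 64 + 393 = 457 bytes.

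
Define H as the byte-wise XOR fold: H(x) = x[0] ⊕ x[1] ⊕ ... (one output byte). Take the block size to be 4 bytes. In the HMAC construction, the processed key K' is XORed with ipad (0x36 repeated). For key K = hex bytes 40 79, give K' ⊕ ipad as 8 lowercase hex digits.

764f3636

Key hex bytes 40 79 is 2 bytes ≤ B = 4; zero-pad to 4 bytes: K' = 40 79 00 00.
XOR each byte with 0x36: 40⊕36=76, 79⊕36=4f, 00⊕36=36, 00⊕36=36.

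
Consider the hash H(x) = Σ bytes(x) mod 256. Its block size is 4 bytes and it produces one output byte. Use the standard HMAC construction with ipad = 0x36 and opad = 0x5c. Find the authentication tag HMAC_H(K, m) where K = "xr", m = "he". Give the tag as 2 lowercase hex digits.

d5

Key "xr" = 78 72 is 2 bytes ≤ B = 4; zero-pad to 4 bytes: K' = 78 72 00 00.
K' ⊕ ipad = 4e 44 36 36.  K' ⊕ opad = 24 2e 5c 5c.
Inner input = (K'⊕ipad) ∥ m = 4e 44 36 36 ∥ 68 65.
Inner hash: sum = 78+68+54+54+104+101 = 459; mod 256 = 203 → cb.
Outer input = (K'⊕opad) ∥ inner = 24 2e 5c 5c ∥ cb.
Outer hash (tag): sum = 36+46+92+92+203 = 469; mod 256 = 213 → d5.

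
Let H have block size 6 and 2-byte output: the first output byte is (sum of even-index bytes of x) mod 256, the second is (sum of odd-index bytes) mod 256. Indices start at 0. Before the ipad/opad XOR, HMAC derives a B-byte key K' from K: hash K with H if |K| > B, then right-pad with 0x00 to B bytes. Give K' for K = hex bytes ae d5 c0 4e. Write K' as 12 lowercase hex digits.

Key hex bytes ae d5 c0 4e is 4 bytes ≤ B = 6; zero-pad to 6 bytes: K' = ae d5 c0 4e 00 00.

aed5c04e0000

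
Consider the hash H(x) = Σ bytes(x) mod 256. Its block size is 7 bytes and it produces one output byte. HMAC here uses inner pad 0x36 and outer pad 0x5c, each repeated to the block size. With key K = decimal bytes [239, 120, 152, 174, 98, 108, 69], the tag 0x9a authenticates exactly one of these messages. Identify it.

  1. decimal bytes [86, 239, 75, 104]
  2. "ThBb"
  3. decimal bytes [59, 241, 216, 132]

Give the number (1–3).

Key decimal bytes [239, 120, 152, 174, 98, 108, 69] = ef 78 98 ae 62 6c 45 is exactly B = 7 bytes: K' = ef 78 98 ae 62 6c 45.
K' ⊕ ipad = d9 4e ae 98 54 5a 73; K' ⊕ opad = b3 24 c4 f2 3e 30 19.
m1: inner = H(d9 4e ae 98 54 5a 73 56 ef 4b 68) = 86; tag = H(b3 24 c4 f2 3e 30 19 86) = 9a ← matches
m2: inner = H(d9 4e ae 98 54 5a 73 54 68 42 62) = ee; tag = H(b3 24 c4 f2 3e 30 19 ee) = 02
m3: inner = H(d9 4e ae 98 54 5a 73 3b f1 d8 84) = 16; tag = H(b3 24 c4 f2 3e 30 19 16) = 2a

1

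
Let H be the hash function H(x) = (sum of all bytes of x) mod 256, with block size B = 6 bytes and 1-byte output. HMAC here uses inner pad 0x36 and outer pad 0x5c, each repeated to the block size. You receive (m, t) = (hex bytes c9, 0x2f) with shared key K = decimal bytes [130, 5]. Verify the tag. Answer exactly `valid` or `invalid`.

valid

Key decimal bytes [130, 5] = 82 05 is 2 bytes ≤ B = 6; zero-pad to 6 bytes: K' = 82 05 00 00 00 00.
K' ⊕ ipad = b4 33 36 36 36 36; K' ⊕ opad = de 59 5c 5c 5c 5c.
Inner hash: sum = 180+51+54+54+54+54+201 = 648; mod 256 = 136 → 88.
Outer hash (recomputed tag): sum = 222+89+92+92+92+92+136 = 815; mod 256 = 47 → 2f.
Recomputed tag = 2f; claimed = 2f → match.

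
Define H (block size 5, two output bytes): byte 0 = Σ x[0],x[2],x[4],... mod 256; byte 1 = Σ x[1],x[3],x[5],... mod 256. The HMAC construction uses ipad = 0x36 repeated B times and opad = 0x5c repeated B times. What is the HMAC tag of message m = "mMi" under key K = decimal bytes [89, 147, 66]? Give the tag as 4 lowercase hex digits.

3091

Key decimal bytes [89, 147, 66] = 59 93 42 is 3 bytes ≤ B = 5; zero-pad to 5 bytes: K' = 59 93 42 00 00.
K' ⊕ ipad = 6f a5 74 36 36.  K' ⊕ opad = 05 cf 1e 5c 5c.
Inner input = (K'⊕ipad) ∥ m = 6f a5 74 36 36 ∥ 6d 4d 69.
Inner hash: even-index sum = 358 mod 256 = 102; odd-index sum = 433 mod 256 = 177 → 66 b1.
Outer input = (K'⊕opad) ∥ inner = 05 cf 1e 5c 5c ∥ 66 b1.
Outer hash (tag): even-index sum = 304 mod 256 = 48; odd-index sum = 401 mod 256 = 145 → 30 91.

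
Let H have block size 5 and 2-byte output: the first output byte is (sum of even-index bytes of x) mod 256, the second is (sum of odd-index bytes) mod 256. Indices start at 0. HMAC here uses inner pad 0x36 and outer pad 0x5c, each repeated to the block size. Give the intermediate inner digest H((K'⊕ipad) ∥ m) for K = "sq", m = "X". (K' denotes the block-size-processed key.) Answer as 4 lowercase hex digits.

b1d5

Key "sq" = 73 71 is 2 bytes ≤ B = 5; zero-pad to 5 bytes: K' = 73 71 00 00 00.
K' ⊕ ipad = 45 47 36 36 36.
Inner input = 45 47 36 36 36 ∥ 58.
Inner hash: even-index sum = 177 mod 256 = 177; odd-index sum = 213 mod 256 = 213 → b1 d5.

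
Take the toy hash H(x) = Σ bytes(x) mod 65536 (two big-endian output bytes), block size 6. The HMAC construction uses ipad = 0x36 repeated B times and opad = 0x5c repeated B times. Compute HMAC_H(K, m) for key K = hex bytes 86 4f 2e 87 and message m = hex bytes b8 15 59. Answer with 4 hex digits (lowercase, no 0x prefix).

Key hex bytes 86 4f 2e 87 is 4 bytes ≤ B = 6; zero-pad to 6 bytes: K' = 86 4f 2e 87 00 00.
K' ⊕ ipad = b0 79 18 b1 36 36.  K' ⊕ opad = da 13 72 db 5c 5c.
Inner input = (K'⊕ipad) ∥ m = b0 79 18 b1 36 36 ∥ b8 15 59.
Inner hash: sum = 176+121+24+177+54+54+184+21+89 = 900 → 03 84.
Outer input = (K'⊕opad) ∥ inner = da 13 72 db 5c 5c ∥ 03 84.
Outer hash (tag): sum = 218+19+114+219+92+92+3+132 = 889 → 03 79.

0379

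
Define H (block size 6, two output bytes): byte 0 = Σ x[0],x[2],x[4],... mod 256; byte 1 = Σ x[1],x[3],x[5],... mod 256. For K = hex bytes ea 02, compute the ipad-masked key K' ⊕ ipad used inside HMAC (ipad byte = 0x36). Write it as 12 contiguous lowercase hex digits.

dc3436363636

Key hex bytes ea 02 is 2 bytes ≤ B = 6; zero-pad to 6 bytes: K' = ea 02 00 00 00 00.
XOR each byte with 0x36: ea⊕36=dc, 02⊕36=34, 00⊕36=36, 00⊕36=36, 00⊕36=36, 00⊕36=36.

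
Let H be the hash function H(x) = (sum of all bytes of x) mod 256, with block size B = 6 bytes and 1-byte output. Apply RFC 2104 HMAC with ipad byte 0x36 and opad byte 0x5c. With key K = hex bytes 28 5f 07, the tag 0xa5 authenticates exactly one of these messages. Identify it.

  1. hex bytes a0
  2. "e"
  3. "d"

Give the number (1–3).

Key hex bytes 28 5f 07 is 3 bytes ≤ B = 6; zero-pad to 6 bytes: K' = 28 5f 07 00 00 00.
K' ⊕ ipad = 1e 69 31 36 36 36; K' ⊕ opad = 74 03 5b 5c 5c 5c.
m1: inner = H(1e 69 31 36 36 36 a0) = fa; tag = H(74 03 5b 5c 5c 5c fa) = e0
m2: inner = H(1e 69 31 36 36 36 65) = bf; tag = H(74 03 5b 5c 5c 5c bf) = a5 ← matches
m3: inner = H(1e 69 31 36 36 36 64) = be; tag = H(74 03 5b 5c 5c 5c be) = a4

2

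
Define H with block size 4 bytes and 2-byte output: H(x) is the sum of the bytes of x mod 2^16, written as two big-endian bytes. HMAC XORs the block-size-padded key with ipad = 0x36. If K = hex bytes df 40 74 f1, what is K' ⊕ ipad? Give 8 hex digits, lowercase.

e97642c7

Key hex bytes df 40 74 f1 is exactly B = 4 bytes: K' = df 40 74 f1.
XOR each byte with 0x36: df⊕36=e9, 40⊕36=76, 74⊕36=42, f1⊕36=c7.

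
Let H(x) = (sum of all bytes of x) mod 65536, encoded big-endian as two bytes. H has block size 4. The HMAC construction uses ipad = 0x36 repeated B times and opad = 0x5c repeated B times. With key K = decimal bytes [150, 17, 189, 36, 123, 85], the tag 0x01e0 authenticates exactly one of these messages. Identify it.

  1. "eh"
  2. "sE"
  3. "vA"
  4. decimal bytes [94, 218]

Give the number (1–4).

3

Key decimal bytes [150, 17, 189, 36, 123, 85] = 96 11 bd 24 7b 55 is 6 bytes > B = 4, so hash it first: H(key) = 02 58, then zero-pad to 4 bytes: K' = 02 58 00 00.
K' ⊕ ipad = 34 6e 36 36; K' ⊕ opad = 5e 04 5c 5c.
m1: inner = H(34 6e 36 36 65 68) = 01 db; tag = H(5e 04 5c 5c 01 db) = 01f6
m2: inner = H(34 6e 36 36 73 45) = 01 c6; tag = H(5e 04 5c 5c 01 c6) = 01e1
m3: inner = H(34 6e 36 36 76 41) = 01 c5; tag = H(5e 04 5c 5c 01 c5) = 01e0 ← matches
m4: inner = H(34 6e 36 36 5e da) = 02 46; tag = H(5e 04 5c 5c 02 46) = 0162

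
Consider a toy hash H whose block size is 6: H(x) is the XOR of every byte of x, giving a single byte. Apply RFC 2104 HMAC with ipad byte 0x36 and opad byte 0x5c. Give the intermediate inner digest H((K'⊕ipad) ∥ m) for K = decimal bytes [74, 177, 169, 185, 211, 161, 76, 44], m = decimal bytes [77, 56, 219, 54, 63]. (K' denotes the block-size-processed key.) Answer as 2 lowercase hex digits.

5e

Key decimal bytes [74, 177, 169, 185, 211, 161, 76, 44] = 4a b1 a9 b9 d3 a1 4c 2c is 8 bytes > B = 6, so hash it first: H(key) = f9, then zero-pad to 6 bytes: K' = f9 00 00 00 00 00.
K' ⊕ ipad = cf 36 36 36 36 36.
Inner input = cf 36 36 36 36 36 ∥ 4d 38 db 36 3f.
Inner hash: XOR cf⊕36⊕36⊕36⊕36⊕36⊕4d⊕38⊕db⊕36⊕3f = 5e.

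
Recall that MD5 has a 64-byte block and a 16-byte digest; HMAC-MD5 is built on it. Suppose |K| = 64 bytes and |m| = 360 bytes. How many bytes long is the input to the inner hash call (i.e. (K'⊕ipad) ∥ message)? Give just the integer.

Key is 64 ≤ 64 bytes, zero-padded: |K'| = 64.
Inner input = (K'⊕ipad) ∥ m → 64 + 360 = 424 bytes.

424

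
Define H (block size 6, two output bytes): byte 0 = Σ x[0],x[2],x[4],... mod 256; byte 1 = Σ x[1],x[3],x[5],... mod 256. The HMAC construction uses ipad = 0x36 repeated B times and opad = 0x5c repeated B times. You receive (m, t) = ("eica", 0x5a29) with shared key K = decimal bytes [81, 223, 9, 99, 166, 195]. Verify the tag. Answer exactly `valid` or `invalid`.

invalid

Key decimal bytes [81, 223, 9, 99, 166, 195] = 51 df 09 63 a6 c3 is exactly B = 6 bytes: K' = 51 df 09 63 a6 c3.
K' ⊕ ipad = 67 e9 3f 55 90 f5; K' ⊕ opad = 0d 83 55 3f fa 9f.
Inner hash: even-index sum = 510 mod 256 = 254; odd-index sum = 765 mod 256 = 253 → fe fd.
Outer hash (recomputed tag): even-index sum = 602 mod 256 = 90; odd-index sum = 606 mod 256 = 94 → 5a 5e.
Recomputed tag = 5a5e; claimed = 5a29 → mismatch.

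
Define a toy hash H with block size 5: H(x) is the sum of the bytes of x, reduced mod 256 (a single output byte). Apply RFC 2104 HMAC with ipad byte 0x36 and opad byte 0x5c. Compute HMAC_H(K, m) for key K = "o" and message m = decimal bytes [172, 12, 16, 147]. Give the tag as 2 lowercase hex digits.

Key "o" = 6f is 1 byte ≤ B = 5; zero-pad to 5 bytes: K' = 6f 00 00 00 00.
K' ⊕ ipad = 59 36 36 36 36.  K' ⊕ opad = 33 5c 5c 5c 5c.
Inner input = (K'⊕ipad) ∥ m = 59 36 36 36 36 ∥ ac 0c 10 93.
Inner hash: sum = 89+54+54+54+54+172+12+16+147 = 652; mod 256 = 140 → 8c.
Outer input = (K'⊕opad) ∥ inner = 33 5c 5c 5c 5c ∥ 8c.
Outer hash (tag): sum = 51+92+92+92+92+140 = 559; mod 256 = 47 → 2f.

2f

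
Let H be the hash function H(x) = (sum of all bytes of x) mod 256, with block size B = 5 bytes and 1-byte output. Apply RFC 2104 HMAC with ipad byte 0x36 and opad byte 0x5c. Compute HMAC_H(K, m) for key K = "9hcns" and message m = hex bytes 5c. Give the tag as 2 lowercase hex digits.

f4

Key "9hcns" = 39 68 63 6e 73 is exactly B = 5 bytes: K' = 39 68 63 6e 73.
K' ⊕ ipad = 0f 5e 55 58 45.  K' ⊕ opad = 65 34 3f 32 2f.
Inner input = (K'⊕ipad) ∥ m = 0f 5e 55 58 45 ∥ 5c.
Inner hash: sum = 15+94+85+88+69+92 = 443; mod 256 = 187 → bb.
Outer input = (K'⊕opad) ∥ inner = 65 34 3f 32 2f ∥ bb.
Outer hash (tag): sum = 101+52+63+50+47+187 = 500; mod 256 = 244 → f4.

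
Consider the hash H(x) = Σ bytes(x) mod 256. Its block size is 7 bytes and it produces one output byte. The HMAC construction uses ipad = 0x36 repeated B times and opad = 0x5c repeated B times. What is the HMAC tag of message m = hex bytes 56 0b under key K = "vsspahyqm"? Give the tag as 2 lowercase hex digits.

57

Key "vsspahyqm" = 76 73 73 70 61 68 79 71 6d is 9 bytes > B = 7, so hash it first: H(key) = ec, then zero-pad to 7 bytes: K' = ec 00 00 00 00 00 00.
K' ⊕ ipad = da 36 36 36 36 36 36.  K' ⊕ opad = b0 5c 5c 5c 5c 5c 5c.
Inner input = (K'⊕ipad) ∥ m = da 36 36 36 36 36 36 ∥ 56 0b.
Inner hash: sum = 218+54+54+54+54+54+54+86+11 = 639; mod 256 = 127 → 7f.
Outer input = (K'⊕opad) ∥ inner = b0 5c 5c 5c 5c 5c 5c ∥ 7f.
Outer hash (tag): sum = 176+92+92+92+92+92+92+127 = 855; mod 256 = 87 → 57.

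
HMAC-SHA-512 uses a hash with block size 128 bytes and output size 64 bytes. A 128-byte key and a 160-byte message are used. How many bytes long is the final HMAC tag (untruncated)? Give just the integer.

64

The tag is one SHA-512 digest: 64 bytes.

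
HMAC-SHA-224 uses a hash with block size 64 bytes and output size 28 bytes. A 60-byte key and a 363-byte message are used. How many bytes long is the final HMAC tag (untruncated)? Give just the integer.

28

The tag is one SHA-224 digest: 28 bytes.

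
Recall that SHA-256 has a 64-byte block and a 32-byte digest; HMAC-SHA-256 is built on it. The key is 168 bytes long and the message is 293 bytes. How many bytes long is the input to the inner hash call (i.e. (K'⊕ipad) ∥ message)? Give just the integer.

Key is 168 > 64 bytes, so it is hashed to 32 bytes then zero-padded to 64: |K'| = 64.
Inner input = (K'⊕ipad) ∥ m → 64 + 293 = 357 bytes.

357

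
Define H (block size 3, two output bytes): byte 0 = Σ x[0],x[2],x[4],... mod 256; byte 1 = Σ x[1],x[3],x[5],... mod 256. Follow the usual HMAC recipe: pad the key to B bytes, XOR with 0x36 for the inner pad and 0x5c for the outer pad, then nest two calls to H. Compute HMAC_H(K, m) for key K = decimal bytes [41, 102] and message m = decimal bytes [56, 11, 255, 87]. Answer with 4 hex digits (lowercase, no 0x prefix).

Key decimal bytes [41, 102] = 29 66 is 2 bytes ≤ B = 3; zero-pad to 3 bytes: K' = 29 66 00.
K' ⊕ ipad = 1f 50 36.  K' ⊕ opad = 75 3a 5c.
Inner input = (K'⊕ipad) ∥ m = 1f 50 36 ∥ 38 0b ff 57.
Inner hash: even-index sum = 183 mod 256 = 183; odd-index sum = 391 mod 256 = 135 → b7 87.
Outer input = (K'⊕opad) ∥ inner = 75 3a 5c ∥ b7 87.
Outer hash (tag): even-index sum = 344 mod 256 = 88; odd-index sum = 241 mod 256 = 241 → 58 f1.

58f1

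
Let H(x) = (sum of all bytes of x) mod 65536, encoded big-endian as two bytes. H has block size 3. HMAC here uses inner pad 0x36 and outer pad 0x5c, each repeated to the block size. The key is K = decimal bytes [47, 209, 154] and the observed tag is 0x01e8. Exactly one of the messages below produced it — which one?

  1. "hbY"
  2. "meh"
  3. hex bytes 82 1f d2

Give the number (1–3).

Key decimal bytes [47, 209, 154] = 2f d1 9a is exactly B = 3 bytes: K' = 2f d1 9a.
K' ⊕ ipad = 19 e7 ac; K' ⊕ opad = 73 8d c6.
m1: inner = H(19 e7 ac 68 62 59) = 02 cf; tag = H(73 8d c6 02 cf) = 0297
m2: inner = H(19 e7 ac 6d 65 68) = 02 e6; tag = H(73 8d c6 02 e6) = 02ae
m3: inner = H(19 e7 ac 82 1f d2) = 03 1f; tag = H(73 8d c6 03 1f) = 01e8 ← matches

3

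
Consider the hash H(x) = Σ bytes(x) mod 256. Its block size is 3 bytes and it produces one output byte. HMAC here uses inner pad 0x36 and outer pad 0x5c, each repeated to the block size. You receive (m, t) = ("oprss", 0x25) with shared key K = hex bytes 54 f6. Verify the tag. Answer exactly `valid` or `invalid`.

invalid

Key hex bytes 54 f6 is 2 bytes ≤ B = 3; zero-pad to 3 bytes: K' = 54 f6 00.
K' ⊕ ipad = 62 c0 36; K' ⊕ opad = 08 aa 5c.
Inner hash: sum = 98+192+54+111+112+114+115+115 = 911; mod 256 = 143 → 8f.
Outer hash (recomputed tag): sum = 8+170+92+143 = 413; mod 256 = 157 → 9d.
Recomputed tag = 9d; claimed = 25 → mismatch.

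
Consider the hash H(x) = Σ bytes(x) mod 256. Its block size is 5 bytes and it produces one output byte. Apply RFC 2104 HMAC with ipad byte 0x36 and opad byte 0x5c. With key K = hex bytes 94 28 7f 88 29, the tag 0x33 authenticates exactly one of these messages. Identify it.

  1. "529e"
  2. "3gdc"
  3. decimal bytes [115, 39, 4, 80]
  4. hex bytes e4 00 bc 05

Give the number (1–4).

4

Key hex bytes 94 28 7f 88 29 is exactly B = 5 bytes: K' = 94 28 7f 88 29.
K' ⊕ ipad = a2 1e 49 be 1f; K' ⊕ opad = c8 74 23 d4 75.
m1: inner = H(a2 1e 49 be 1f 35 32 39 65) = eb; tag = H(c8 74 23 d4 75 eb) = 93
m2: inner = H(a2 1e 49 be 1f 33 67 64 63) = 47; tag = H(c8 74 23 d4 75 47) = ef
m3: inner = H(a2 1e 49 be 1f 73 27 04 50) = d4; tag = H(c8 74 23 d4 75 d4) = 7c
m4: inner = H(a2 1e 49 be 1f e4 00 bc 05) = 8b; tag = H(c8 74 23 d4 75 8b) = 33 ← matches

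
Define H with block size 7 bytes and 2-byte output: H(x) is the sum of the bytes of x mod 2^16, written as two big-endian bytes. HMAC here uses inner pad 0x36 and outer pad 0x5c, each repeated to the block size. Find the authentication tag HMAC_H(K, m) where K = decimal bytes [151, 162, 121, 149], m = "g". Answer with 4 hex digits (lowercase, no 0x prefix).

03fe

Key decimal bytes [151, 162, 121, 149] = 97 a2 79 95 is 4 bytes ≤ B = 7; zero-pad to 7 bytes: K' = 97 a2 79 95 00 00 00.
K' ⊕ ipad = a1 94 4f a3 36 36 36.  K' ⊕ opad = cb fe 25 c9 5c 5c 5c.
Inner input = (K'⊕ipad) ∥ m = a1 94 4f a3 36 36 36 ∥ 67.
Inner hash: sum = 161+148+79+163+54+54+54+103 = 816 → 03 30.
Outer input = (K'⊕opad) ∥ inner = cb fe 25 c9 5c 5c 5c ∥ 03 30.
Outer hash (tag): sum = 203+254+37+201+92+92+92+3+48 = 1022 → 03 fe.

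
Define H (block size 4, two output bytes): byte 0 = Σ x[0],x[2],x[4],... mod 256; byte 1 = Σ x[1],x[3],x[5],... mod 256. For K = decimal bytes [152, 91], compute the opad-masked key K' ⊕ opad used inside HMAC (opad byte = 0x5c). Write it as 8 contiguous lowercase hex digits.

Key decimal bytes [152, 91] = 98 5b is 2 bytes ≤ B = 4; zero-pad to 4 bytes: K' = 98 5b 00 00.
XOR each byte with 0x5c: 98⊕5c=c4, 5b⊕5c=07, 00⊕5c=5c, 00⊕5c=5c.

c4075c5c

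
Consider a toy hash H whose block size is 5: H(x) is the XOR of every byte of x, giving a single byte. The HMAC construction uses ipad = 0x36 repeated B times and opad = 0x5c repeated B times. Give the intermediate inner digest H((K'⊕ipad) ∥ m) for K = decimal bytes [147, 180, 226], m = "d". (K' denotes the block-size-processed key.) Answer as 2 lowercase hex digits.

97

Key decimal bytes [147, 180, 226] = 93 b4 e2 is 3 bytes ≤ B = 5; zero-pad to 5 bytes: K' = 93 b4 e2 00 00.
K' ⊕ ipad = a5 82 d4 36 36.
Inner input = a5 82 d4 36 36 ∥ 64.
Inner hash: XOR a5⊕82⊕d4⊕36⊕36⊕64 = 97.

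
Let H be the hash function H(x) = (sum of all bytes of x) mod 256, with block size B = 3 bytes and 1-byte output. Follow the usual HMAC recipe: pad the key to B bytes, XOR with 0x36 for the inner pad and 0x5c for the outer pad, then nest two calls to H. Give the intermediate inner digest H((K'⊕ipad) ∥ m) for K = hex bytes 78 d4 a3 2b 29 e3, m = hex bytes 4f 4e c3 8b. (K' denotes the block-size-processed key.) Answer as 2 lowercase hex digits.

Key hex bytes 78 d4 a3 2b 29 e3 is 6 bytes > B = 3, so hash it first: H(key) = 26, then zero-pad to 3 bytes: K' = 26 00 00.
K' ⊕ ipad = 10 36 36.
Inner input = 10 36 36 ∥ 4f 4e c3 8b.
Inner hash: sum = 16+54+54+79+78+195+139 = 615; mod 256 = 103 → 67.

67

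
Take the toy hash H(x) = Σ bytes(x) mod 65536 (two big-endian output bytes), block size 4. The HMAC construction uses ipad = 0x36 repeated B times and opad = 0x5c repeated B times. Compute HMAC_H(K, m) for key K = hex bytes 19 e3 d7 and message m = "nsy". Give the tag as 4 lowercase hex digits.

Key hex bytes 19 e3 d7 is 3 bytes ≤ B = 4; zero-pad to 4 bytes: K' = 19 e3 d7 00.
K' ⊕ ipad = 2f d5 e1 36.  K' ⊕ opad = 45 bf 8b 5c.
Inner input = (K'⊕ipad) ∥ m = 2f d5 e1 36 ∥ 6e 73 79.
Inner hash: sum = 47+213+225+54+110+115+121 = 885 → 03 75.
Outer input = (K'⊕opad) ∥ inner = 45 bf 8b 5c ∥ 03 75.
Outer hash (tag): sum = 69+191+139+92+3+117 = 611 → 02 63.

0263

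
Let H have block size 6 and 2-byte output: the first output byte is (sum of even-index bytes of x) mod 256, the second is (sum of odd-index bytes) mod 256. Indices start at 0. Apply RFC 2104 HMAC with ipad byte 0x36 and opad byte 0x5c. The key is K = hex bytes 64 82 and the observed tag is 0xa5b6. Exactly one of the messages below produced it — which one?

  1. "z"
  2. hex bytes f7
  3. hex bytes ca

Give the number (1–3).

2

Key hex bytes 64 82 is 2 bytes ≤ B = 6; zero-pad to 6 bytes: K' = 64 82 00 00 00 00.
K' ⊕ ipad = 52 b4 36 36 36 36; K' ⊕ opad = 38 de 5c 5c 5c 5c.
m1: inner = H(52 b4 36 36 36 36 7a) = 38 20; tag = H(38 de 5c 5c 5c 5c 38 20) = 28b6
m2: inner = H(52 b4 36 36 36 36 f7) = b5 20; tag = H(38 de 5c 5c 5c 5c b5 20) = a5b6 ← matches
m3: inner = H(52 b4 36 36 36 36 ca) = 88 20; tag = H(38 de 5c 5c 5c 5c 88 20) = 78b6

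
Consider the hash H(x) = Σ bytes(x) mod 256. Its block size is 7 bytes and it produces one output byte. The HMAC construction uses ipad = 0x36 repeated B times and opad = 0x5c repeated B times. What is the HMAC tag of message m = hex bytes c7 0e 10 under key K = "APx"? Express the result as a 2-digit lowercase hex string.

Key "APx" = 41 50 78 is 3 bytes ≤ B = 7; zero-pad to 7 bytes: K' = 41 50 78 00 00 00 00.
K' ⊕ ipad = 77 66 4e 36 36 36 36.  K' ⊕ opad = 1d 0c 24 5c 5c 5c 5c.
Inner input = (K'⊕ipad) ∥ m = 77 66 4e 36 36 36 36 ∥ c7 0e 10.
Inner hash: sum = 119+102+78+54+54+54+54+199+14+16 = 744; mod 256 = 232 → e8.
Outer input = (K'⊕opad) ∥ inner = 1d 0c 24 5c 5c 5c 5c ∥ e8.
Outer hash (tag): sum = 29+12+36+92+92+92+92+232 = 677; mod 256 = 165 → a5.

a5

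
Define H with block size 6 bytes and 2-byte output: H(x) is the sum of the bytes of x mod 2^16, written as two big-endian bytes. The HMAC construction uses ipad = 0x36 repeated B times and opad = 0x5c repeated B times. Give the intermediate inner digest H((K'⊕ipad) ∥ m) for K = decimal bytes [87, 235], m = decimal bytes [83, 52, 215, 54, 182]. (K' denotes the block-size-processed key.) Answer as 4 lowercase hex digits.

0460

Key decimal bytes [87, 235] = 57 eb is 2 bytes ≤ B = 6; zero-pad to 6 bytes: K' = 57 eb 00 00 00 00.
K' ⊕ ipad = 61 dd 36 36 36 36.
Inner input = 61 dd 36 36 36 36 ∥ 53 34 d7 36 b6.
Inner hash: sum = 97+221+54+54+54+54+83+52+215+54+182 = 1120 → 04 60.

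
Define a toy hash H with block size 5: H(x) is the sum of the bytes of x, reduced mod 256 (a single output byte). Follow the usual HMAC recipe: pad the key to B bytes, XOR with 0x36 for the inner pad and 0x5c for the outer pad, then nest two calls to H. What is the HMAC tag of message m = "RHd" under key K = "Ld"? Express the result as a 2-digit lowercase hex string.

c8

Key "Ld" = 4c 64 is 2 bytes ≤ B = 5; zero-pad to 5 bytes: K' = 4c 64 00 00 00.
K' ⊕ ipad = 7a 52 36 36 36.  K' ⊕ opad = 10 38 5c 5c 5c.
Inner input = (K'⊕ipad) ∥ m = 7a 52 36 36 36 ∥ 52 48 64.
Inner hash: sum = 122+82+54+54+54+82+72+100 = 620; mod 256 = 108 → 6c.
Outer input = (K'⊕opad) ∥ inner = 10 38 5c 5c 5c ∥ 6c.
Outer hash (tag): sum = 16+56+92+92+92+108 = 456; mod 256 = 200 → c8.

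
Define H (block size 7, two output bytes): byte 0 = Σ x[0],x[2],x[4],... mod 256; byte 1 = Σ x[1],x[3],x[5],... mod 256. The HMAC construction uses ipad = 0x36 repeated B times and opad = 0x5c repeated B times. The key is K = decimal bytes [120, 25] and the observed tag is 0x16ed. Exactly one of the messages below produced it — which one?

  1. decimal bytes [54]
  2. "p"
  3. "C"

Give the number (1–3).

3

Key decimal bytes [120, 25] = 78 19 is 2 bytes ≤ B = 7; zero-pad to 7 bytes: K' = 78 19 00 00 00 00 00.
K' ⊕ ipad = 4e 2f 36 36 36 36 36; K' ⊕ opad = 24 45 5c 5c 5c 5c 5c.
m1: inner = H(4e 2f 36 36 36 36 36 36) = f0 d1; tag = H(24 45 5c 5c 5c 5c 5c f0 d1) = 09ed
m2: inner = H(4e 2f 36 36 36 36 36 70) = f0 0b; tag = H(24 45 5c 5c 5c 5c 5c f0 0b) = 43ed
m3: inner = H(4e 2f 36 36 36 36 36 43) = f0 de; tag = H(24 45 5c 5c 5c 5c 5c f0 de) = 16ed ← matches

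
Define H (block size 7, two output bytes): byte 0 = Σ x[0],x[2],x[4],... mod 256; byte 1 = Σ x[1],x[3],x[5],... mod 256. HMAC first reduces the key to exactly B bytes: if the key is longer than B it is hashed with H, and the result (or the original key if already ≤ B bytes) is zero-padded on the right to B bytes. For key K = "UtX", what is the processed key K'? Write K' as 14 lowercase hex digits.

55745800000000

Key "UtX" = 55 74 58 is 3 bytes ≤ B = 7; zero-pad to 7 bytes: K' = 55 74 58 00 00 00 00.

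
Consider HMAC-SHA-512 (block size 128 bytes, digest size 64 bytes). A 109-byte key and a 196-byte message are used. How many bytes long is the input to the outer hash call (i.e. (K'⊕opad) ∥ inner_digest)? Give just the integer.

192

Key is 109 ≤ 128 bytes, zero-padded: |K'| = 128.
Outer input = (K'⊕opad) ∥ H(inner) → 128 + 64 = 192 bytes.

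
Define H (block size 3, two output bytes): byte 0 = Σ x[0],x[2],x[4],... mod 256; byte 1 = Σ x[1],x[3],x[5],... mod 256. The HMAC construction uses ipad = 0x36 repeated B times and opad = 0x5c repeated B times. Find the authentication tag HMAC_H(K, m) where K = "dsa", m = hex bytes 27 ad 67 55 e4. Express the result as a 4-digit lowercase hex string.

Key "dsa" = 64 73 61 is exactly B = 3 bytes: K' = 64 73 61.
K' ⊕ ipad = 52 45 57.  K' ⊕ opad = 38 2f 3d.
Inner input = (K'⊕ipad) ∥ m = 52 45 57 ∥ 27 ad 67 55 e4.
Inner hash: even-index sum = 427 mod 256 = 171; odd-index sum = 439 mod 256 = 183 → ab b7.
Outer input = (K'⊕opad) ∥ inner = 38 2f 3d ∥ ab b7.
Outer hash (tag): even-index sum = 300 mod 256 = 44; odd-index sum = 218 mod 256 = 218 → 2c da.

2cda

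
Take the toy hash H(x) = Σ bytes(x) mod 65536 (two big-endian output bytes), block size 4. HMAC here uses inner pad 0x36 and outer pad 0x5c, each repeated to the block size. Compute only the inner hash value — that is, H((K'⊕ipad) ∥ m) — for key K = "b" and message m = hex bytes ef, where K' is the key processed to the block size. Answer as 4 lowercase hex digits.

Key "b" = 62 is 1 byte ≤ B = 4; zero-pad to 4 bytes: K' = 62 00 00 00.
K' ⊕ ipad = 54 36 36 36.
Inner input = 54 36 36 36 ∥ ef.
Inner hash: sum = 84+54+54+54+239 = 485 → 01 e5.

01e5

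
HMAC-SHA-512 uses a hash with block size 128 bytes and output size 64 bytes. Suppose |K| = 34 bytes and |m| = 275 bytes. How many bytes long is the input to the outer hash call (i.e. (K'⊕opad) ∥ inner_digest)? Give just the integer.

192

Key is 34 ≤ 128 bytes, zero-padded: |K'| = 128.
Outer input = (K'⊕opad) ∥ H(inner) → 128 + 64 = 192 bytes.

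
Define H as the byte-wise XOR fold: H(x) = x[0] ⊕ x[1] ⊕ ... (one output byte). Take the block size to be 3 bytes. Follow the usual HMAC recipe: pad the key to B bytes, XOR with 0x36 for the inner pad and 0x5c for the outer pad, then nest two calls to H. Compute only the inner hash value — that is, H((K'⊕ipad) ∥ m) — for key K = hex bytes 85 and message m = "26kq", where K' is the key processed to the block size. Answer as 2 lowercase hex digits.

ad

Key hex bytes 85 is 1 byte ≤ B = 3; zero-pad to 3 bytes: K' = 85 00 00.
K' ⊕ ipad = b3 36 36.
Inner input = b3 36 36 ∥ 32 36 6b 71.
Inner hash: XOR b3⊕36⊕36⊕32⊕36⊕6b⊕71 = ad.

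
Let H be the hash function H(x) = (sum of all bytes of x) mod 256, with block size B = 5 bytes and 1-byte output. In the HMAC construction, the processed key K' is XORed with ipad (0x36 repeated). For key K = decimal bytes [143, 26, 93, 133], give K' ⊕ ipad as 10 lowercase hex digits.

b92c6bb336

Key decimal bytes [143, 26, 93, 133] = 8f 1a 5d 85 is 4 bytes ≤ B = 5; zero-pad to 5 bytes: K' = 8f 1a 5d 85 00.
XOR each byte with 0x36: 8f⊕36=b9, 1a⊕36=2c, 5d⊕36=6b, 85⊕36=b3, 00⊕36=36.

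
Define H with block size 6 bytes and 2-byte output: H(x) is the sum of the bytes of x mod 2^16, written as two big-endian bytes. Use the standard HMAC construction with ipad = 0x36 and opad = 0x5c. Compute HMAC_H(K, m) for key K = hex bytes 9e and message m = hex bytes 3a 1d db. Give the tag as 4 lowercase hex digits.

Key hex bytes 9e is 1 byte ≤ B = 6; zero-pad to 6 bytes: K' = 9e 00 00 00 00 00.
K' ⊕ ipad = a8 36 36 36 36 36.  K' ⊕ opad = c2 5c 5c 5c 5c 5c.
Inner input = (K'⊕ipad) ∥ m = a8 36 36 36 36 36 ∥ 3a 1d db.
Inner hash: sum = 168+54+54+54+54+54+58+29+219 = 744 → 02 e8.
Outer input = (K'⊕opad) ∥ inner = c2 5c 5c 5c 5c 5c ∥ 02 e8.
Outer hash (tag): sum = 194+92+92+92+92+92+2+232 = 888 → 03 78.

0378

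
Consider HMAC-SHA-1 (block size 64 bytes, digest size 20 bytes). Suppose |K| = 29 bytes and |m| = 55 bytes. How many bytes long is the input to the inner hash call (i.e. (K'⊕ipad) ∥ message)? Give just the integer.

Key is 29 ≤ 64 bytes, zero-padded: |K'| = 64.
Inner input = (K'⊕ipad) ∥ m → 64 + 55 = 119 bytes.

119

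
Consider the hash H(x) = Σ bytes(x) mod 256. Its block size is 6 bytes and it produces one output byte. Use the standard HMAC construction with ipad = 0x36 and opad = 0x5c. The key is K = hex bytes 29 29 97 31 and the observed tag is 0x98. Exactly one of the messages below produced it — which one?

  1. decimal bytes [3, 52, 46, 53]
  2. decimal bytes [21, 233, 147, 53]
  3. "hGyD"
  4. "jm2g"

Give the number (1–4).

Key hex bytes 29 29 97 31 is 4 bytes ≤ B = 6; zero-pad to 6 bytes: K' = 29 29 97 31 00 00.
K' ⊕ ipad = 1f 1f a1 07 36 36; K' ⊕ opad = 75 75 cb 6d 5c 5c.
m1: inner = H(1f 1f a1 07 36 36 03 34 2e 35) = ec; tag = H(75 75 cb 6d 5c 5c ec) = c6
m2: inner = H(1f 1f a1 07 36 36 15 e9 93 35) = 18; tag = H(75 75 cb 6d 5c 5c 18) = f2
m3: inner = H(1f 1f a1 07 36 36 68 47 79 44) = be; tag = H(75 75 cb 6d 5c 5c be) = 98 ← matches
m4: inner = H(1f 1f a1 07 36 36 6a 6d 32 67) = c2; tag = H(75 75 cb 6d 5c 5c c2) = 9c

3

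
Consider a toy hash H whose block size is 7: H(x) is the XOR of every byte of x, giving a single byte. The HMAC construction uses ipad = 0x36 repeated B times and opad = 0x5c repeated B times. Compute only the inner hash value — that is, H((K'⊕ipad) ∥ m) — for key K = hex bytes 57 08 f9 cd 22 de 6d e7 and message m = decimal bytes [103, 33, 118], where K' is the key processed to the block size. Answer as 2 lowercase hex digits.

Key hex bytes 57 08 f9 cd 22 de 6d e7 is 8 bytes > B = 7, so hash it first: H(key) = 1d, then zero-pad to 7 bytes: K' = 1d 00 00 00 00 00 00.
K' ⊕ ipad = 2b 36 36 36 36 36 36.
Inner input = 2b 36 36 36 36 36 36 ∥ 67 21 76.
Inner hash: XOR 2b⊕36⊕36⊕36⊕36⊕36⊕36⊕67⊕21⊕76 = 1b.

1b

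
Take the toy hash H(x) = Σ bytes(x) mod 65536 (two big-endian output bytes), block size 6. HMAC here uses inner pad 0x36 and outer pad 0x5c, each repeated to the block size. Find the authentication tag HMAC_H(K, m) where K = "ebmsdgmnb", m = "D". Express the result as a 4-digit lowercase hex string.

03ad

Key "ebmsdgmnb" = 65 62 6d 73 64 67 6d 6e 62 is 9 bytes > B = 6, so hash it first: H(key) = 03 af, then zero-pad to 6 bytes: K' = 03 af 00 00 00 00.
K' ⊕ ipad = 35 99 36 36 36 36.  K' ⊕ opad = 5f f3 5c 5c 5c 5c.
Inner input = (K'⊕ipad) ∥ m = 35 99 36 36 36 36 ∥ 44.
Inner hash: sum = 53+153+54+54+54+54+68 = 490 → 01 ea.
Outer input = (K'⊕opad) ∥ inner = 5f f3 5c 5c 5c 5c ∥ 01 ea.
Outer hash (tag): sum = 95+243+92+92+92+92+1+234 = 941 → 03 ad.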